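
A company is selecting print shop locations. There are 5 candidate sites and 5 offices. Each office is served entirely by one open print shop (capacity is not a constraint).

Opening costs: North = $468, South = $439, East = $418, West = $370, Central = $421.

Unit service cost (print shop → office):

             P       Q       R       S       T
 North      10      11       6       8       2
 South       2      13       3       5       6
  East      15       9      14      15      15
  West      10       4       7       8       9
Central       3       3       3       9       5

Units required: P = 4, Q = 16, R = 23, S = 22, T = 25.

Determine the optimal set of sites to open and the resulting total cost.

Open Central only; minimum total cost 873.

For any fixed open set, each office goes to its cheapest open site; total = fixed + service.
{Central}: P→Central 3·4=12, Q→Central 3·16=48, R→Central 3·23=69, S→Central 9·22=198, T→Central 5·25=125. Service 452; fixed 421; total 873.
{South}: P→South 2·4=8, Q→South 13·16=208, R→South 3·23=69, S→South 5·22=110, T→South 6·25=150. Service 545; fixed 439; total 984.
{West}: service 666 + fixed 370 = 1036
{North, South, East, West, Central}: P→South 2·4=8, Q→Central 3·16=48, R→South 3·23=69, S→South 5·22=110, T→North 2·25=50. Service 285; fixed 2116; total 2401.
No other subset beats 873.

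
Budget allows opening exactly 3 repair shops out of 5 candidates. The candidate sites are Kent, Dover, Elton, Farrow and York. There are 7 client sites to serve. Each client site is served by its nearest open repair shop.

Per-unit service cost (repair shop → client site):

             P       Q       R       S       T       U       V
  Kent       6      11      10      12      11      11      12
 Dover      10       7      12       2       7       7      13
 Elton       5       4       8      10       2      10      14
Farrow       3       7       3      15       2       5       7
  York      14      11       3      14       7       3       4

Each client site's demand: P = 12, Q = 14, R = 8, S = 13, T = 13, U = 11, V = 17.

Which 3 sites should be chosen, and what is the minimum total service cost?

With exactly 3 open, each client site uses its cheapest among the chosen.
{Dover, Elton, York}: P→Elton 5·12=60, Q→Elton 4·14=56, R→York 3·8=24, S→Dover 2·13=26, T→Elton 2·13=26, U→York 3·11=33, V→York 4·17=68. Service cost 293.
{Dover, Farrow, York}: service cost 311
{Dover, Elton, Farrow}: service cost 342
Among all 10 size-3 choices, {Dover, Elton, York} is lowest.

Choose Dover, Elton and York; total service cost 293.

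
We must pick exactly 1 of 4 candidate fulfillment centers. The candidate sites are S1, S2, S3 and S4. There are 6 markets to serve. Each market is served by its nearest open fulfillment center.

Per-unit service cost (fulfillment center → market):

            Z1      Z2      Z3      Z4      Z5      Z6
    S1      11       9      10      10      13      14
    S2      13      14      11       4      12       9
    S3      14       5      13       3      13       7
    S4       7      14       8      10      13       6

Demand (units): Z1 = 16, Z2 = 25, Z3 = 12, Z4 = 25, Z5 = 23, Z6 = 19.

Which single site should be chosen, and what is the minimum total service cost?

With exactly 1 open, each market uses its cheapest among the chosen.
{S3}: Z1→S3 14·16=224, Z2→S3 5·25=125, Z3→S3 13·12=156, Z4→S3 3·25=75, Z5→S3 13·23=299, Z6→S3 7·19=133. Service cost 1012.
{S4}: service cost 1221
{S2}: service cost 1237
Among all 4 size-1 choices, {S3} is lowest.

Choose S3 only; total service cost 1012.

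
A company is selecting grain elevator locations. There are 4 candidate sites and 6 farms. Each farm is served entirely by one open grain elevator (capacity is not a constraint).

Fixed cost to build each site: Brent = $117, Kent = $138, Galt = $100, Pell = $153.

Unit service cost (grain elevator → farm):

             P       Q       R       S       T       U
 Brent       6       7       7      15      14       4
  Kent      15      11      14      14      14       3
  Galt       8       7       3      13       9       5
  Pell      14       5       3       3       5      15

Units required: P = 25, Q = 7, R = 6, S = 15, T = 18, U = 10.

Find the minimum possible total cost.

For any fixed open set, each farm goes to its cheapest open site; total = fixed + service.
{Brent, Pell}: P→Brent 6·25=150, Q→Pell 5·7=35, R→Pell 3·6=18, S→Pell 3·15=45, T→Pell 5·18=90, U→Brent 4·10=40. Service 378; fixed 270; total 648.
{Galt, Pell}: service 438 + fixed 253 = 691
{Brent, Galt, Pell}: service 378 + fixed 370 = 748
{Brent, Kent, Galt, Pell}: service 368 + fixed 508 = 876
No other subset beats 648.

Minimum total cost: 648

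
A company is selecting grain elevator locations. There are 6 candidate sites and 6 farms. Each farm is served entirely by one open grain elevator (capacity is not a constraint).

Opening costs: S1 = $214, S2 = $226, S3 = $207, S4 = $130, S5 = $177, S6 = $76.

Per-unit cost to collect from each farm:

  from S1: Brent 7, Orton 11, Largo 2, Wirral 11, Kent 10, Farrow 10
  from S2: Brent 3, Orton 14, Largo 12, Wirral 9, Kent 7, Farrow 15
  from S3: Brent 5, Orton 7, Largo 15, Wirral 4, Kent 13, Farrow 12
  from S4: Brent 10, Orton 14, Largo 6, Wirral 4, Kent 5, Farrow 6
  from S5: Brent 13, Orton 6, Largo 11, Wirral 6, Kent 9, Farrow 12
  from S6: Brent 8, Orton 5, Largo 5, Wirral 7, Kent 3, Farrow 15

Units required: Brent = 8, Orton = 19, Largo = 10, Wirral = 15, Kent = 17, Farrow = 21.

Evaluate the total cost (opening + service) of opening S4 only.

Total cost: 807

Each farm is assigned to its cheapest site among the open ones.
{S4}: Brent→S4 10·8=80, Orton→S4 14·19=266, Largo→S4 6·10=60, Wirral→S4 4·15=60, Kent→S4 5·17=85, Farrow→S4 6·21=126. Service 677; fixed 130; total 807.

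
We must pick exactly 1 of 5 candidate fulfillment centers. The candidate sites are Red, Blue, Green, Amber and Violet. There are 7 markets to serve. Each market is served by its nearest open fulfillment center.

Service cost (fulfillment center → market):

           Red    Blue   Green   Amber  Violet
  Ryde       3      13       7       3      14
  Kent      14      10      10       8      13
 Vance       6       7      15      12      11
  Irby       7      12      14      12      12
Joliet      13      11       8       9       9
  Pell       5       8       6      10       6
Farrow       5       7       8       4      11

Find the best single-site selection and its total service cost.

With exactly 1 open, each market uses its cheapest among the chosen.
{Red}: Ryde→Red 3, Kent→Red 14, Vance→Red 6, Irby→Red 7, Joliet→Red 13, Pell→Red 5, Farrow→Red 5. Service cost 53.
{Amber}: service cost 58
{Blue}: service cost 68
Among all 5 size-1 choices, {Red} is lowest.

Choose Red only; total service cost 53.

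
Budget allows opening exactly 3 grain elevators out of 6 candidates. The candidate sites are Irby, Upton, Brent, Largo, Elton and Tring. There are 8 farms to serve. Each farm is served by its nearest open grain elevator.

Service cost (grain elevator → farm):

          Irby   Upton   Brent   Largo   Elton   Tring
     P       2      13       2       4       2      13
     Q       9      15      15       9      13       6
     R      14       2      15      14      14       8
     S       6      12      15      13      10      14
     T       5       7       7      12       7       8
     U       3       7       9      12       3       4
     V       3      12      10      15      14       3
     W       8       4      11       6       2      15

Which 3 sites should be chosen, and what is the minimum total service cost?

Choose Irby, Upton and Tring; total service cost 31.

With exactly 3 open, each farm uses its cheapest among the chosen.
{Irby, Upton, Tring}: P→Irby 2, Q→Tring 6, R→Upton 2, S→Irby 6, T→Irby 5, U→Irby 3, V→Irby 3, W→Upton 4. Service cost 31.
{Irby, Upton, Elton}: service cost 32
{Irby, Upton, Brent}: service cost 34
Among all 20 size-3 choices, {Irby, Upton, Tring} is lowest.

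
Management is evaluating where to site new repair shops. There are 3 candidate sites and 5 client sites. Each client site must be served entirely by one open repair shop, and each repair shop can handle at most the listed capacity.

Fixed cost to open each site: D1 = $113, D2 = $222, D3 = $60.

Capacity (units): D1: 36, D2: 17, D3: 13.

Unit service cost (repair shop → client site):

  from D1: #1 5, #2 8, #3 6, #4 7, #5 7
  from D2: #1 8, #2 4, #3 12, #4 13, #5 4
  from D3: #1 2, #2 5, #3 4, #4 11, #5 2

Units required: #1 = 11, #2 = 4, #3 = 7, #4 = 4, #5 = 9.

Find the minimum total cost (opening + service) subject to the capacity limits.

Minimum total cost: 333

Open {D1}: #1→D1 5·11=55, #2→D1 8·4=32, #3→D1 6·7=42, #4→D1 7·4=28, #5→D1 7·9=63.
Loads: D1 carries 35/36. Service 220; fixed 113; total 333.
Next best feasible plan costs 336.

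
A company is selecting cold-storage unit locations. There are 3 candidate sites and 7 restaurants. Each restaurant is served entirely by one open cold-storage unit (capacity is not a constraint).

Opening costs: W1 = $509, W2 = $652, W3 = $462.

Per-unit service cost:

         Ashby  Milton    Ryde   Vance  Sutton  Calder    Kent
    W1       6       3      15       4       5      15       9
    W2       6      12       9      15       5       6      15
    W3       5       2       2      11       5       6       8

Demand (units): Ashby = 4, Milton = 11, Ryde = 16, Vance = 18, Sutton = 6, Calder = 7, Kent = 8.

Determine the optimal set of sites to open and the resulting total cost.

For any fixed open set, each restaurant goes to its cheapest open site; total = fixed + service.
{W3}: Ashby→W3 5·4=20, Milton→W3 2·11=22, Ryde→W3 2·16=32, Vance→W3 11·18=198, Sutton→W3 5·6=30, Calder→W3 6·7=42, Kent→W3 8·8=64. Service 408; fixed 462; total 870.
{W1}: service 576 + fixed 509 = 1085
{W1, W3}: service 282 + fixed 971 = 1253
{W1, W2, W3}: service 282 + fixed 1623 = 1905
No other subset beats 870.

Open W3 only; minimum total cost 870.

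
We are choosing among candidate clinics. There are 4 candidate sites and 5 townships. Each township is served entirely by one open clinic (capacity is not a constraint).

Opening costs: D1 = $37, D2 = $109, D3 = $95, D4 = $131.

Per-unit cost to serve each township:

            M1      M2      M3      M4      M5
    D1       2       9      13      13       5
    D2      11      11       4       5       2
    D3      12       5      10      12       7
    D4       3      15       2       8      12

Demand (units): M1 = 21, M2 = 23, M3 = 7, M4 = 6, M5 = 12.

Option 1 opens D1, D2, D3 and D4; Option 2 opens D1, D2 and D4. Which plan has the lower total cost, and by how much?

Option 1: {D1, D2, D3, D4}: M1→D1 2·21=42, M2→D3 5·23=115, M3→D4 2·7=14, M4→D2 5·6=30, M5→D2 2·12=24. Service 225; fixed 372; total 597.
Option 2: {D1, D2, D4}: M1→D1 2·21=42, M2→D1 9·23=207, M3→D4 2·7=14, M4→D2 5·6=30, M5→D2 2·12=24. Service 317; fixed 277; total 594.
Difference: |597 − 594| = 3.

Option 2 is cheaper by 3.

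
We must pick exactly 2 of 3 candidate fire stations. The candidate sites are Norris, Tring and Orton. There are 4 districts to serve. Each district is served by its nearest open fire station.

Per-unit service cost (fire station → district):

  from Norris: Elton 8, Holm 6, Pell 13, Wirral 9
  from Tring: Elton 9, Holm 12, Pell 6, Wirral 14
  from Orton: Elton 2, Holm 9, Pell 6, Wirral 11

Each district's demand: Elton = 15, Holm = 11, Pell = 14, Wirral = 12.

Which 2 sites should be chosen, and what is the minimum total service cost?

With exactly 2 open, each district uses its cheapest among the chosen.
{Norris, Orton}: Elton→Orton 2·15=30, Holm→Norris 6·11=66, Pell→Orton 6·14=84, Wirral→Norris 9·12=108. Service cost 288.
{Tring, Orton}: service cost 345
{Norris, Tring}: service cost 378
Among all 3 size-2 choices, {Norris, Orton} is lowest.

Choose Norris and Orton; total service cost 288.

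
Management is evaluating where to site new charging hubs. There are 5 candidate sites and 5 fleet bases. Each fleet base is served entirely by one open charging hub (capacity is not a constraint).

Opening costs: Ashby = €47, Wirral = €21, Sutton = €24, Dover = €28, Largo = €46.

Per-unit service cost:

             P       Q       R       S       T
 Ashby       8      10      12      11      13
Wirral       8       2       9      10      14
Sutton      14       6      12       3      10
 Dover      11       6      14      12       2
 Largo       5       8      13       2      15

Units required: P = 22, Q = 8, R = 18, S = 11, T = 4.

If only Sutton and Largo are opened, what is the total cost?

Each fleet base is assigned to its cheapest site among the open ones.
{Sutton, Largo}: P→Largo 5·22=110, Q→Sutton 6·8=48, R→Sutton 12·18=216, S→Largo 2·11=22, T→Sutton 10·4=40. Service 436; fixed 70; total 506.

Total cost: 506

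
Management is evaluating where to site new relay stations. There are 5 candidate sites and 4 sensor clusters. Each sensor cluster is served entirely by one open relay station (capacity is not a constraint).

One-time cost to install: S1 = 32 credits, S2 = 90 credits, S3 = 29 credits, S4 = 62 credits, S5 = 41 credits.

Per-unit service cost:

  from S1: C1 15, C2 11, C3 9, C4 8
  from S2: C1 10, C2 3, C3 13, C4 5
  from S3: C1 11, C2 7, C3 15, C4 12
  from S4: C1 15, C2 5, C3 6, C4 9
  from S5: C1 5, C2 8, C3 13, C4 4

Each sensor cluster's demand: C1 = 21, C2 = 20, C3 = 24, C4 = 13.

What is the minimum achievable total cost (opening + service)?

For any fixed open set, each sensor cluster goes to its cheapest open site; total = fixed + service.
{S4, S5}: C1→S5 5·21=105, C2→S4 5·20=100, C3→S4 6·24=144, C4→S5 4·13=52. Service 401; fixed 103; total 504.
{S3, S4, S5}: service 401 + fixed 132 = 533
{S1, S4, S5}: service 401 + fixed 135 = 536
{S1, S2, S3, S4, S5}: service 361 + fixed 254 = 615
No other subset beats 504.

Minimum total cost: 504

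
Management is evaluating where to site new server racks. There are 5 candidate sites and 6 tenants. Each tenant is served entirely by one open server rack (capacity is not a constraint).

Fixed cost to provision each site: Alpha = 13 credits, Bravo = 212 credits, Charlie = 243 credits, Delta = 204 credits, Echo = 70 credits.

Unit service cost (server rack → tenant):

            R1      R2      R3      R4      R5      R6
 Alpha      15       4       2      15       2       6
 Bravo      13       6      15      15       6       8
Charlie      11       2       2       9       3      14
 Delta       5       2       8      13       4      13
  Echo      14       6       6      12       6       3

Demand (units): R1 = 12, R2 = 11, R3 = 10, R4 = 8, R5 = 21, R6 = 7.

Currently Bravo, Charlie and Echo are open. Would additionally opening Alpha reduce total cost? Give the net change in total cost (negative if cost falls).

Yes — net change −8 (cost falls by 8).

Current service cost with {Bravo, Charlie, Echo}: 330.
Adding Alpha: each tenant re-picks its cheapest; new service cost 309, saving 21.
Extra fixed cost: 13. Net change = 13 − 21 = -8.
(Totals: 855 → 847.)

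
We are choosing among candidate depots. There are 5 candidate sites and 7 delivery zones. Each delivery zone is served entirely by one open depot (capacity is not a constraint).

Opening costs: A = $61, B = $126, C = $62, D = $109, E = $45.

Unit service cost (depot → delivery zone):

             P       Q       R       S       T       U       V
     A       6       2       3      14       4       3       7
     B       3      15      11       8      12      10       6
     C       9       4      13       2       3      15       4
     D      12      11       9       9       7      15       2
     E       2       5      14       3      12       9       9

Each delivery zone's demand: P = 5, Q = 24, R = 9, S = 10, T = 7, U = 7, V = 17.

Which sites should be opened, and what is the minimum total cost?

Open A and C; minimum total cost 358.

For any fixed open set, each delivery zone goes to its cheapest open site; total = fixed + service.
{A, C}: P→A 6·5=30, Q→A 2·24=48, R→A 3·9=27, S→C 2·10=20, T→C 3·7=21, U→A 3·7=21, V→C 4·17=68. Service 235; fixed 123; total 358.
{A, C, E}: P→E 2·5=10, Q→A 2·24=48, R→A 3·9=27, S→C 2·10=20, T→C 3·7=21, U→A 3·7=21, V→C 4·17=68. Service 215; fixed 168; total 383.
{A, E}: service 283 + fixed 106 = 389
{A, B, C, D, E}: service 181 + fixed 403 = 584
No other subset beats 358.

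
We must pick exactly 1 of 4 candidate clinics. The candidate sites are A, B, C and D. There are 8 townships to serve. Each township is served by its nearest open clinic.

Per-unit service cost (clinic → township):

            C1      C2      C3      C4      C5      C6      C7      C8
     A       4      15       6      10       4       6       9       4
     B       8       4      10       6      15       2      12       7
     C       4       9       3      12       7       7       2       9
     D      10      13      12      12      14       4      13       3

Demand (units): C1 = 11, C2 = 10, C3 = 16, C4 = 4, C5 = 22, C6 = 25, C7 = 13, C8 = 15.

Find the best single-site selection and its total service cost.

Choose C only; total service cost 720.

With exactly 1 open, each township uses its cheapest among the chosen.
{C}: C1→C 4·11=44, C2→C 9·10=90, C3→C 3·16=48, C4→C 12·4=48, C5→C 7·22=154, C6→C 7·25=175, C7→C 2·13=26, C8→C 9·15=135. Service cost 720.
{A}: service cost 745
{B}: service cost 953
Among all 4 size-1 choices, {C} is lowest.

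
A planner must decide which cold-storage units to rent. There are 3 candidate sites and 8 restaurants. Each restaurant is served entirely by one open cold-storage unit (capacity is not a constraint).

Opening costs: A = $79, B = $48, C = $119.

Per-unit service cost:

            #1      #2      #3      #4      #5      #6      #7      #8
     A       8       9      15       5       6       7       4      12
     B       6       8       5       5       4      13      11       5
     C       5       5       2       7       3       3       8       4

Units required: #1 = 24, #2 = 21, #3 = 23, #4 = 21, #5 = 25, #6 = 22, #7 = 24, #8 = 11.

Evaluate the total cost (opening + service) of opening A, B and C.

Each restaurant is assigned to its cheapest site among the open ones.
{A, B, C}: #1→C 5·24=120, #2→C 5·21=105, #3→C 2·23=46, #4→A 5·21=105, #5→C 3·25=75, #6→C 3·22=66, #7→A 4·24=96, #8→C 4·11=44. Service 657; fixed 246; total 903.

Total cost: 903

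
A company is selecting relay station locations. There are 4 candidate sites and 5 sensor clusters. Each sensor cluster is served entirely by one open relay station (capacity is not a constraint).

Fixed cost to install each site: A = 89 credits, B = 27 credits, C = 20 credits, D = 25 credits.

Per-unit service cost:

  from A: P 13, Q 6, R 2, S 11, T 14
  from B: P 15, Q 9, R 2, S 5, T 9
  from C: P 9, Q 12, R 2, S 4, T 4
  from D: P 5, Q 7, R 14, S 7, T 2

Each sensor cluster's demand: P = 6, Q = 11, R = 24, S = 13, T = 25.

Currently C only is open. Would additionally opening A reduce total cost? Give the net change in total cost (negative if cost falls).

Current service cost with {C}: 386.
Adding A: each sensor cluster re-picks its cheapest; new service cost 320, saving 66.
Extra fixed cost: 89. Net change = 89 − 66 = 23.
(Totals: 406 → 429.)

No — net change +23 (cost rises by 23).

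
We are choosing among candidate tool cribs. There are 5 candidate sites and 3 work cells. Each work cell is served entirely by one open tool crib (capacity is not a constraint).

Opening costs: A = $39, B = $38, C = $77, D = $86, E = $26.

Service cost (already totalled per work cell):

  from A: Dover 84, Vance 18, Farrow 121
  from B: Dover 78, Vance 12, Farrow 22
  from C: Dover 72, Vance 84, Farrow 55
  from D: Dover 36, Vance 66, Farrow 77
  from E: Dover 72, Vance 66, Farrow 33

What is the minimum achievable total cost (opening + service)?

Minimum total cost: 150

For any fixed open set, each work cell goes to its cheapest open site; total = fixed + service.
{B}: Dover→B 78, Vance→B 12, Farrow→B 22. Service 112; fixed 38; total 150.
{B, E}: service 106 + fixed 64 = 170
{A, E}: service 123 + fixed 65 = 188
{A, B, C, D, E}: service 70 + fixed 266 = 336
No other subset beats 150.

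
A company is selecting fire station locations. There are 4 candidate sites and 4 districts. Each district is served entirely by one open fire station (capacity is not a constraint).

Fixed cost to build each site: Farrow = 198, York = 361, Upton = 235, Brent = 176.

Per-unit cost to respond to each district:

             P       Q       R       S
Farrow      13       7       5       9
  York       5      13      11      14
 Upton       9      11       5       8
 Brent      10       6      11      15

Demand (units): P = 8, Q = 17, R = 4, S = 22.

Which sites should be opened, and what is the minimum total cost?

For any fixed open set, each district goes to its cheapest open site; total = fixed + service.
{Farrow}: P→Farrow 13·8=104, Q→Farrow 7·17=119, R→Farrow 5·4=20, S→Farrow 9·22=198. Service 441; fixed 198; total 639.
{Upton}: P→Upton 9·8=72, Q→Upton 11·17=187, R→Upton 5·4=20, S→Upton 8·22=176. Service 455; fixed 235; total 690.
{Brent}: P→Brent 10·8=80, Q→Brent 6·17=102, R→Brent 11·4=44, S→Brent 15·22=330. Service 556; fixed 176; total 732.
{Farrow, York, Upton, Brent}: P→York 5·8=40, Q→Brent 6·17=102, R→Farrow 5·4=20, S→Upton 8·22=176. Service 338; fixed 970; total 1308.
(All 15 nonempty subsets were checked; Farrow only is lowest.)

Open Farrow only; minimum total cost 639.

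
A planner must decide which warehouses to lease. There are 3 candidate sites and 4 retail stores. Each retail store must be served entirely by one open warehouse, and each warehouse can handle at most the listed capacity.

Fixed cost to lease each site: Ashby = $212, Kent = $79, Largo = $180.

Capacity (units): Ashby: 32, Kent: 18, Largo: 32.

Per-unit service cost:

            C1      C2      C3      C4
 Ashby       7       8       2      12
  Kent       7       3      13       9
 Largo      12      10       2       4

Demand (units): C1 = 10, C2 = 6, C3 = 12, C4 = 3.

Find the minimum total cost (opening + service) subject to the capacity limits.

Open {Kent, Largo}: C1→Kent 7·10=70, C2→Kent 3·6=18, C3→Largo 2·12=24, C4→Largo 4·3=12.
Loads: Kent carries 16/18, Largo carries 15/32. Service 124; fixed 259; total 383.
Next best feasible plan costs 390.

Minimum total cost: 383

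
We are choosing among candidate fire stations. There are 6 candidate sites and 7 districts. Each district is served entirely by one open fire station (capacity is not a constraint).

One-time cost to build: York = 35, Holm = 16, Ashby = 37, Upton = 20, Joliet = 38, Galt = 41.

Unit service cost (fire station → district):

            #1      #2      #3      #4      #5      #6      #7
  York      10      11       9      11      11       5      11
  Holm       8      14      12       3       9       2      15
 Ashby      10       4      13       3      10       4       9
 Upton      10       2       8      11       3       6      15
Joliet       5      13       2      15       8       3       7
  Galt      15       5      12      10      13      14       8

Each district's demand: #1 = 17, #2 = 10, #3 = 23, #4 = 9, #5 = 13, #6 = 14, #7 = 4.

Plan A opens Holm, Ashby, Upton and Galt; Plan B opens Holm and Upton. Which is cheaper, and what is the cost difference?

Plan A: {Holm, Ashby, Upton, Galt}: #1→Holm 8·17=136, #2→Upton 2·10=20, #3→Upton 8·23=184, #4→Holm 3·9=27, #5→Upton 3·13=39, #6→Holm 2·14=28, #7→Galt 8·4=32. Service 466; fixed 114; total 580.
Plan B: {Holm, Upton}: #1→Holm 8·17=136, #2→Upton 2·10=20, #3→Upton 8·23=184, #4→Holm 3·9=27, #5→Upton 3·13=39, #6→Holm 2·14=28, #7→Holm 15·4=60. Service 494; fixed 36; total 530.
Difference: |580 − 530| = 50.

Plan B is cheaper by 50.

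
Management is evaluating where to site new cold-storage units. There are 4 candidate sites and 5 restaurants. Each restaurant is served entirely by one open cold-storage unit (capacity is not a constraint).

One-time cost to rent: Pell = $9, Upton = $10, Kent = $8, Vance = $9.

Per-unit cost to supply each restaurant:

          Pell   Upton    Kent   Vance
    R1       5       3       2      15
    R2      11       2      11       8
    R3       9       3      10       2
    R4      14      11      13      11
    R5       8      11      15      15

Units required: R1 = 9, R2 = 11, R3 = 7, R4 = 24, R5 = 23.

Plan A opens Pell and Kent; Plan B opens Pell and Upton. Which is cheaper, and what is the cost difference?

Plan A: {Pell, Kent}: R1→Kent 2·9=18, R2→Pell 11·11=121, R3→Pell 9·7=63, R4→Kent 13·24=312, R5→Pell 8·23=184. Service 698; fixed 17; total 715.
Plan B: {Pell, Upton}: R1→Upton 3·9=27, R2→Upton 2·11=22, R3→Upton 3·7=21, R4→Upton 11·24=264, R5→Pell 8·23=184. Service 518; fixed 19; total 537.
Difference: |715 − 537| = 178.

Plan B is cheaper by 178.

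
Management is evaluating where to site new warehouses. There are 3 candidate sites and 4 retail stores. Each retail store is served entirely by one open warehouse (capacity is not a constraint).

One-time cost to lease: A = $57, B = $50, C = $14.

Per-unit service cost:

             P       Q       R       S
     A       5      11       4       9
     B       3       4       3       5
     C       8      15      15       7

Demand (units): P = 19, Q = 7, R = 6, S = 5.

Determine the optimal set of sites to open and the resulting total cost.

Open B only; minimum total cost 178.

For any fixed open set, each retail store goes to its cheapest open site; total = fixed + service.
{B}: P→B 3·19=57, Q→B 4·7=28, R→B 3·6=18, S→B 5·5=25. Service 128; fixed 50; total 178.
{B, C}: service 128 + fixed 64 = 192
{A, B}: P→B 3·19=57, Q→B 4·7=28, R→B 3·6=18, S→B 5·5=25. Service 128; fixed 107; total 235.
{A, B, C}: service 128 + fixed 121 = 249
No other subset beats 178.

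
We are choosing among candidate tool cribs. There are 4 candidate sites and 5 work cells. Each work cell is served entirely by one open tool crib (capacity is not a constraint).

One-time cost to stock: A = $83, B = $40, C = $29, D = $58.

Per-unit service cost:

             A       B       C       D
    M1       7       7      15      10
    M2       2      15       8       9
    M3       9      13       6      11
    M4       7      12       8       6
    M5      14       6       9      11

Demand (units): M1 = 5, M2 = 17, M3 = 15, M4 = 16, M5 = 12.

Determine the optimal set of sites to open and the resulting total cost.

Open A and C; minimum total cost 491.

For any fixed open set, each work cell goes to its cheapest open site; total = fixed + service.
{A, C}: M1→A 7·5=35, M2→A 2·17=34, M3→C 6·15=90, M4→A 7·16=112, M5→C 9·12=108. Service 379; fixed 112; total 491.
{A, B, C}: M1→A 7·5=35, M2→A 2·17=34, M3→C 6·15=90, M4→A 7·16=112, M5→B 6·12=72. Service 343; fixed 152; total 495.
{A, B}: M1→A 7·5=35, M2→A 2·17=34, M3→A 9·15=135, M4→A 7·16=112, M5→B 6·12=72. Service 388; fixed 123; total 511.
{A, B, C, D}: service 327 + fixed 210 = 537
No other subset beats 491.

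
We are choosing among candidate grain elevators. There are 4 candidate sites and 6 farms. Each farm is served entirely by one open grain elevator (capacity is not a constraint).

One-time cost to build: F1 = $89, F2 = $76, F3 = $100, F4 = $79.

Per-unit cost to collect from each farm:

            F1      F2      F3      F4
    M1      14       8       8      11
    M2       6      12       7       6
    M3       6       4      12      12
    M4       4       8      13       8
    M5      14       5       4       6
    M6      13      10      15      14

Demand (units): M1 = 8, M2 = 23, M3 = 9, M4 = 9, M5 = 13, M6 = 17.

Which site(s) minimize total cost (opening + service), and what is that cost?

Open F1 and F2; minimum total cost 674.

For any fixed open set, each farm goes to its cheapest open site; total = fixed + service.
{F1, F2}: M1→F2 8·8=64, M2→F1 6·23=138, M3→F2 4·9=36, M4→F1 4·9=36, M5→F2 5·13=65, M6→F2 10·17=170. Service 509; fixed 165; total 674.
{F2, F4}: service 545 + fixed 155 = 700
{F2, F3}: M1→F2 8·8=64, M2→F3 7·23=161, M3→F2 4·9=36, M4→F2 8·9=72, M5→F3 4·13=52, M6→F2 10·17=170. Service 555; fixed 176; total 731.
{F1, F2, F3, F4}: service 496 + fixed 344 = 840
No other subset beats 674.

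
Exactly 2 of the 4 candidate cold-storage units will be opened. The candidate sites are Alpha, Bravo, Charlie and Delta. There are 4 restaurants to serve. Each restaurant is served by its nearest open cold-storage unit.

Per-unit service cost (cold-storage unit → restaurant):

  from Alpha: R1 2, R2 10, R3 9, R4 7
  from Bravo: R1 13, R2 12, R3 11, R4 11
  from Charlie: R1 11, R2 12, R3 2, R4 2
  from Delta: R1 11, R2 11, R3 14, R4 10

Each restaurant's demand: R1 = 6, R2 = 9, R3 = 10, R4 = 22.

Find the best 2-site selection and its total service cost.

With exactly 2 open, each restaurant uses its cheapest among the chosen.
{Alpha, Charlie}: R1→Alpha 2·6=12, R2→Alpha 10·9=90, R3→Charlie 2·10=20, R4→Charlie 2·22=44. Service cost 166.
{Charlie, Delta}: service cost 229
{Bravo, Charlie}: service cost 238
Among all 6 size-2 choices, {Alpha, Charlie} is lowest.

Choose Alpha and Charlie; total service cost 166.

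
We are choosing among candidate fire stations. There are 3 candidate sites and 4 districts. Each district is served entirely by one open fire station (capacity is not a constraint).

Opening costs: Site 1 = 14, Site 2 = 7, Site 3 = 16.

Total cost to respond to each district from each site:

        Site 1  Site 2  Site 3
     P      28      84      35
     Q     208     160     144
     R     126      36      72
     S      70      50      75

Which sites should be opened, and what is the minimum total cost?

Open Site 2 and Site 3; minimum total cost 288.

For any fixed open set, each district goes to its cheapest open site; total = fixed + service.
{Site 2, Site 3}: P→Site 3 35, Q→Site 3 144, R→Site 2 36, S→Site 2 50. Service 265; fixed 23; total 288.
{Site 1, Site 2}: P→Site 1 28, Q→Site 2 160, R→Site 2 36, S→Site 2 50. Service 274; fixed 21; total 295.
{Site 1, Site 2, Site 3}: service 258 + fixed 37 = 295
{Site 2}: service 330 + fixed 7 = 337
(All 7 nonempty subsets were checked; Site 2 and Site 3 is lowest.)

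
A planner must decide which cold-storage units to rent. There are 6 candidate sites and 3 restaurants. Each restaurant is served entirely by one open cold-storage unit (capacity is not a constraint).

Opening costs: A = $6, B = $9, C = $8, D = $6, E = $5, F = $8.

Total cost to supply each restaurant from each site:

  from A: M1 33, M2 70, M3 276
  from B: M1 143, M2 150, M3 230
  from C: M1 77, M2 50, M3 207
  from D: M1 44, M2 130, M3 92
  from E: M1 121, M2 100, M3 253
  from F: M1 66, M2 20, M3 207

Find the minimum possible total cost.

Minimum total cost: 165

For any fixed open set, each restaurant goes to its cheapest open site; total = fixed + service.
{A, D, F}: M1→A 33, M2→F 20, M3→D 92. Service 145; fixed 20; total 165.
{A, D, E, F}: service 145 + fixed 25 = 170
{D, F}: M1→D 44, M2→F 20, M3→D 92. Service 156; fixed 14; total 170.
{A, B, C, D, E, F}: service 145 + fixed 42 = 187
No other subset beats 165.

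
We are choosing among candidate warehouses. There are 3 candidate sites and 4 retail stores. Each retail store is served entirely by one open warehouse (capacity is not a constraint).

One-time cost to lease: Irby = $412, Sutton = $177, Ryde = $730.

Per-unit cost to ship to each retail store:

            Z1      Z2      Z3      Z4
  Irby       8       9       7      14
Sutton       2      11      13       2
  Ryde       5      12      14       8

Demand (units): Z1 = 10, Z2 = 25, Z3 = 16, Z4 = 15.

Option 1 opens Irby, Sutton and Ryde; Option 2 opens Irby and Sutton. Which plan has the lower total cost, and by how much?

Option 2 is cheaper by 730.

Option 1: {Irby, Sutton, Ryde}: Z1→Sutton 2·10=20, Z2→Irby 9·25=225, Z3→Irby 7·16=112, Z4→Sutton 2·15=30. Service 387; fixed 1319; total 1706.
Option 2: {Irby, Sutton}: Z1→Sutton 2·10=20, Z2→Irby 9·25=225, Z3→Irby 7·16=112, Z4→Sutton 2·15=30. Service 387; fixed 589; total 976.
Difference: |1706 − 976| = 730.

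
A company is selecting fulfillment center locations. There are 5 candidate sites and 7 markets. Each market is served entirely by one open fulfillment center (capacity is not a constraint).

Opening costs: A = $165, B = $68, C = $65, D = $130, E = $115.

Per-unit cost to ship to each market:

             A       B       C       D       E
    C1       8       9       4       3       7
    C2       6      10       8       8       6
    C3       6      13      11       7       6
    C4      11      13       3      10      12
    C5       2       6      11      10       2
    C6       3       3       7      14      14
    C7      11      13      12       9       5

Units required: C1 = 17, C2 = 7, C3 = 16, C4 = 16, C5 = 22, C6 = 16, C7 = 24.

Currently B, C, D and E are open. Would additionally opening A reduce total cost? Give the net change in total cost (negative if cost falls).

No — net change +165 (cost rises by 165).

Current service cost with {B, C, D, E}: 449.
Adding A: each market re-picks its cheapest; new service cost 449, saving 0.
Extra fixed cost: 165. Net change = 165 − 0 = 165.
(Totals: 827 → 992.)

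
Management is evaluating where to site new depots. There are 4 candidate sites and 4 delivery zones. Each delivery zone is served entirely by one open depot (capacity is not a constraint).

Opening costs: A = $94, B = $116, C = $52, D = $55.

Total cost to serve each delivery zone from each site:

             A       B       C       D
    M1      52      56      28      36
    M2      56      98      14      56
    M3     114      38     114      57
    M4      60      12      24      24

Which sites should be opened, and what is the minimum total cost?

For any fixed open set, each delivery zone goes to its cheapest open site; total = fixed + service.
{D}: M1→D 36, M2→D 56, M3→D 57, M4→D 24. Service 173; fixed 55; total 228.
{C, D}: service 123 + fixed 107 = 230
{C}: service 180 + fixed 52 = 232
{A, B, C, D}: service 92 + fixed 317 = 409
(All 15 nonempty subsets were checked; D only is lowest.)

Open D only; minimum total cost 228.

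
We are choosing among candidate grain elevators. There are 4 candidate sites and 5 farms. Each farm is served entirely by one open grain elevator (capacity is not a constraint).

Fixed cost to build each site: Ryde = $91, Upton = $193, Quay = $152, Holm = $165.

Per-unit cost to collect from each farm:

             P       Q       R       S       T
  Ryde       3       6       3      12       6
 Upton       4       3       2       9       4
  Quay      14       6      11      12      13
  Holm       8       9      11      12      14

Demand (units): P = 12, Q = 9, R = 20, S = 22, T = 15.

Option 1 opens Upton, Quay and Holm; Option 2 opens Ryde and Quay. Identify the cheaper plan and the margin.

Option 2 is cheaper by 136.

Option 1: {Upton, Quay, Holm}: P→Upton 4·12=48, Q→Upton 3·9=27, R→Upton 2·20=40, S→Upton 9·22=198, T→Upton 4·15=60. Service 373; fixed 510; total 883.
Option 2: {Ryde, Quay}: P→Ryde 3·12=36, Q→Ryde 6·9=54, R→Ryde 3·20=60, S→Ryde 12·22=264, T→Ryde 6·15=90. Service 504; fixed 243; total 747.
Difference: |883 − 747| = 136.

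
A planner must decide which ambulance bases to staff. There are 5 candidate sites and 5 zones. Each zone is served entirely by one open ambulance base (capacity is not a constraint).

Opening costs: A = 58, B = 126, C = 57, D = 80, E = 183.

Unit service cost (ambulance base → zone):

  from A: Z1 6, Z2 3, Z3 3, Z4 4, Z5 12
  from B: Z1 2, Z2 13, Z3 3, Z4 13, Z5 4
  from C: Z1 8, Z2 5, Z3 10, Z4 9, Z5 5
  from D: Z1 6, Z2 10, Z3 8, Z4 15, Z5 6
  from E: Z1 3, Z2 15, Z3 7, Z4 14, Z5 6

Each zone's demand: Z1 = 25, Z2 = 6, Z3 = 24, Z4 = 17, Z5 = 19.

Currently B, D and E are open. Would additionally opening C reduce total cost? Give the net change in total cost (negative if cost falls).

Current service cost with {B, D, E}: 479.
Adding C: each zone re-picks its cheapest; new service cost 381, saving 98.
Extra fixed cost: 57. Net change = 57 − 98 = -41.
(Totals: 868 → 827.)

Yes — net change −41 (cost falls by 41).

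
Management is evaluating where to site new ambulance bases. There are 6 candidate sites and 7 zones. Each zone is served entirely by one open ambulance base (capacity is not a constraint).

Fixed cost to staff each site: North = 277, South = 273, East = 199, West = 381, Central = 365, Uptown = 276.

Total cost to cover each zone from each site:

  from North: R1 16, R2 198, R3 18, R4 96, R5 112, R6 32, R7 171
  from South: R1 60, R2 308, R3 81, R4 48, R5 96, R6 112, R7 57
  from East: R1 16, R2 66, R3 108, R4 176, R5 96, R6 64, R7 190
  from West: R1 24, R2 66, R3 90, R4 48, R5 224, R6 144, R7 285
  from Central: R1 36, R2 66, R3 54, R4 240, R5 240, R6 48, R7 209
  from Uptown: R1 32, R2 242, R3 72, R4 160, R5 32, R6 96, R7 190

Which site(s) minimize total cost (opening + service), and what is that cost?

For any fixed open set, each zone goes to its cheapest open site; total = fixed + service.
{South, East}: R1→East 16, R2→East 66, R3→South 81, R4→South 48, R5→South 96, R6→East 64, R7→South 57. Service 428; fixed 472; total 900.
{East}: service 716 + fixed 199 = 915
{North}: service 643 + fixed 277 = 920
{North, South, East, West, Central, Uptown}: R1→North 16, R2→East 66, R3→North 18, R4→South 48, R5→Uptown 32, R6→North 32, R7→South 57. Service 269; fixed 1771; total 2040.
No other subset beats 900.

Open South and East; minimum total cost 900.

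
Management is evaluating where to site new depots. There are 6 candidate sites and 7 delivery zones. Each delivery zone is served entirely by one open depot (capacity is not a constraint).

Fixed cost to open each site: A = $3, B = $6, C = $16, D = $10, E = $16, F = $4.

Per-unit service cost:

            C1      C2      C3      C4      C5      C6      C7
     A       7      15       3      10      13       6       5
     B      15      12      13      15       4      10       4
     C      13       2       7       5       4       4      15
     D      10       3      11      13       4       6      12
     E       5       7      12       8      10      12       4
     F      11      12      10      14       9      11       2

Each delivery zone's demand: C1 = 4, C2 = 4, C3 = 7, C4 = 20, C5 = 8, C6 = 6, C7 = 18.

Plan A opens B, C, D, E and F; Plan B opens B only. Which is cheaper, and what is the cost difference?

Plan A: {B, C, D, E, F}: C1→E 5·4=20, C2→C 2·4=8, C3→C 7·7=49, C4→C 5·20=100, C5→B 4·8=32, C6→C 4·6=24, C7→F 2·18=36. Service 269; fixed 52; total 321.
Plan B: {B}: C1→B 15·4=60, C2→B 12·4=48, C3→B 13·7=91, C4→B 15·20=300, C5→B 4·8=32, C6→B 10·6=60, C7→B 4·18=72. Service 663; fixed 6; total 669.
Difference: |321 − 669| = 348.

Plan A is cheaper by 348.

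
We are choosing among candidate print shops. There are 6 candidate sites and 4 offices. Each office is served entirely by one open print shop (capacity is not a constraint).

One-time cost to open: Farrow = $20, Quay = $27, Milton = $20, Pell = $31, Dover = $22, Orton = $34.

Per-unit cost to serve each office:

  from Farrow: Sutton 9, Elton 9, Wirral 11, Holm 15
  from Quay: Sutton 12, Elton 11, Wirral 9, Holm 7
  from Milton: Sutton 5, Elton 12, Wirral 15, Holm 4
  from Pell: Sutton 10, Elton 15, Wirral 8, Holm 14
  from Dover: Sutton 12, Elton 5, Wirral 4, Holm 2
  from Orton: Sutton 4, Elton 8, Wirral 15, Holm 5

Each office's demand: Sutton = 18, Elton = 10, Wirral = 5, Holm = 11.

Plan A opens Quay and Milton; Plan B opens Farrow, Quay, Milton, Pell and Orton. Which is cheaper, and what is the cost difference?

Plan A is cheaper by 32.

Plan A: {Quay, Milton}: Sutton→Milton 5·18=90, Elton→Quay 11·10=110, Wirral→Quay 9·5=45, Holm→Milton 4·11=44. Service 289; fixed 47; total 336.
Plan B: {Farrow, Quay, Milton, Pell, Orton}: Sutton→Orton 4·18=72, Elton→Orton 8·10=80, Wirral→Pell 8·5=40, Holm→Milton 4·11=44. Service 236; fixed 132; total 368.
Difference: |336 − 368| = 32.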